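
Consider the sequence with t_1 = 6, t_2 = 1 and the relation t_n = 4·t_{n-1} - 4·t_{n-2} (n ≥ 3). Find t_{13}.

Compute successive terms:
t_3 = -20; t_4 = -84; t_5 = -256; …; t_{10} = -22272; t_{11} = -50176; t_{12} = -111616; t_{13} = -245760.
(Characteristic roots are 2 and 2.)

-245760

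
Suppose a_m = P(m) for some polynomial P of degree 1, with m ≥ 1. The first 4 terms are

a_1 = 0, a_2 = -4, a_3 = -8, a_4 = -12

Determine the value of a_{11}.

1st diffs: -4, -4, -4 (constant).
So a_m = -4m + 4.
Evaluating at m = 11 gives a_{11} = -40.

-40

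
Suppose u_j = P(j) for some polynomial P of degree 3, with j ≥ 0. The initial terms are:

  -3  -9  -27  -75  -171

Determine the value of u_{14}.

1st diffs: -6, -18, -48, -96.
2nd diffs: -12, -30, -48.
3rd diffs: -18, -18 (constant).
Newton forward-difference form: u_j = -3 + (-6)·C(j,1) + (-12)·C(j,2) + (-18)·C(j,3).
At j = 14: j = 14, so u_{14} = -3 - 84 - 1092 - 6552 = -7731.

-7731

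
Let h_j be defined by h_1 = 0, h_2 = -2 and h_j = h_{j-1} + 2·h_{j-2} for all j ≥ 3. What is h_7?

-42

Step forward from the initial values:
h_3 = -2, h_4 = -6, h_5 = -10, h_6 = -22, h_7 = -42.
(Characteristic roots are 2 and -1.)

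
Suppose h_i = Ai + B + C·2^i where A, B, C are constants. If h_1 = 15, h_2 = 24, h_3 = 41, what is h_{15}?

131093

Plug in i = 1, 2, 3: A + B + 2C = 15; 2A + B + 4C = 24; 3A + B + 8C = 41.
Subtracting the first from the second: A + 2C = 9.
Subtracting the second from the third: A + 4C = 17.
Solving: C = 4, A = 1, then B = 6.
Therefore h_{15} = 15 + 6 + 4·32768 = 131093.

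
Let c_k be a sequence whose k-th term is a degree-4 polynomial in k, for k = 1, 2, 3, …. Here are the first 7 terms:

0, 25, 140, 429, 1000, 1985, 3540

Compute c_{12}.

27005

1st diffs: 25, 115, 289, 571, 985, 1555.
2nd diffs: 90, 174, 282, 414, 570.
3rd diffs: 84, 108, 132, 156.
4th diffs: 24, 24, 24 (constant).
So c_k = k^4 + 4k^3 - 4k^2 - 6k + 5.
Evaluating at k = 12 gives c_{12} = 27005.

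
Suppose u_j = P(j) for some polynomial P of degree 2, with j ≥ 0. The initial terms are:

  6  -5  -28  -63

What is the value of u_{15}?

-1419

1st diffs: -11, -23, -35.
2nd diffs: -12, -12 (constant).
So u_j = -6j^2 - 5j + 6.
Evaluating at j = 15 gives u_{15} = -1419.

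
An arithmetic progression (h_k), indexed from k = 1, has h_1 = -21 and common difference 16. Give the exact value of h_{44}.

h_k = -21 + (k - 1)·16.
h_{44} = -21 + 43·16 = 667.

667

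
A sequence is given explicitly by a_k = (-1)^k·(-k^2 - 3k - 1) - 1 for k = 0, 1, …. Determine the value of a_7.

70

(-1)^7 = -1; -k^2 - 3k - 1 at k=7 is -71; so a_7 = 70.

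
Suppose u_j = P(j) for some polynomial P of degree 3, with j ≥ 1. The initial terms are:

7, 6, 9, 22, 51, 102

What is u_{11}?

1st diffs: -1, 3, 13, 29, 51.
2nd diffs: 4, 10, 16, 22.
3rd diffs: 6, 6, 6 (constant).
Newton forward-difference form: u_j = 7 + (-1)·C(j-1,1) + 4·C(j-1,2) + 6·C(j-1,3).
At j = 11: j-1 = 10, so u_{11} = 7 - 10 + 180 + 720 = 897.

897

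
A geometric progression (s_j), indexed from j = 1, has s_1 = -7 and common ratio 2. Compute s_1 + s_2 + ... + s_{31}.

-15032385529

s_j = (-7)·2^(j-1).
S = (-7)·(2^31 - 1)/(2 - 1) = (-7)·(2147483648 - 1)/(1) = -15032385529.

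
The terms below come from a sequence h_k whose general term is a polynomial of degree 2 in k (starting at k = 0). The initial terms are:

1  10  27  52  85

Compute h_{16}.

1105

1st diffs: 9, 17, 25, 33.
2nd diffs: 8, 8, 8 (constant).
Newton forward-difference form: h_k = 1 + 9·C(k,1) + 8·C(k,2).
At k = 16: k = 16, so h_{16} = 1 + 144 + 960 = 1105.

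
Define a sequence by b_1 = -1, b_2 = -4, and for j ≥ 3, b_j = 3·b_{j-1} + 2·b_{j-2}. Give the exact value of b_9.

-28642

Step forward from the initial values:
b_3 = -14; b_4 = -50; b_5 = -178; b_6 = -634; b_7 = -2258; b_8 = -8042; b_9 = -28642.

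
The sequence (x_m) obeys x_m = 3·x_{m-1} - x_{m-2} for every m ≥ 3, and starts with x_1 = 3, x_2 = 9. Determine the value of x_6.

x_3 = 24  x_4 = 63  x_5 = 165  x_6 = 432.

432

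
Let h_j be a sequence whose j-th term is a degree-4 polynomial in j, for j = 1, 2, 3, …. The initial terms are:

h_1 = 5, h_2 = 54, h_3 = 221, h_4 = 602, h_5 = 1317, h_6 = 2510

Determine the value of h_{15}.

70397

1st diffs: 49, 167, 381, 715, 1193.
2nd diffs: 118, 214, 334, 478.
3rd diffs: 96, 120, 144.
4th diffs: 24, 24 (constant).
So h_j = j^4 + 6j^3 - 2j^2 - 2j + 2.
Evaluating at j = 15 gives h_{15} = 70397.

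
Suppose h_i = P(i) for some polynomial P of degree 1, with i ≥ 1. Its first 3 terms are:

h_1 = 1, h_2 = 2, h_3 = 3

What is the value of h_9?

9

1st diffs: 1, 1 (constant).
So h_i = i.
Evaluating at i = 9 gives h_9 = 9.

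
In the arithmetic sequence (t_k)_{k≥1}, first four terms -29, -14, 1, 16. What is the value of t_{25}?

331

Common difference d = 15.
t_k = -29 + (k - 1)·15.
t_{25} = -29 + 24·15 = 331.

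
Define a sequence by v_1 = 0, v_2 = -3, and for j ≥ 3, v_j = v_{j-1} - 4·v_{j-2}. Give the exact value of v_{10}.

Step forward from the initial values:
v_3 = -3  v_4 = 9  v_5 = 21  v_6 = -15  v_7 = -99  v_8 = -39  v_9 = 357  v_{10} = 513.

513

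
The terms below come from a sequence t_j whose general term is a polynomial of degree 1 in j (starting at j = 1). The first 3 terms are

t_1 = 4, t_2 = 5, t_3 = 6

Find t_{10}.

13

1st diffs: 1, 1 (constant).
So t_j = j + 3.
Evaluating at j = 10 gives t_{10} = 13.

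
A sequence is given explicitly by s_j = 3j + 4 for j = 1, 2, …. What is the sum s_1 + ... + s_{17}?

Over j = 1..17: Σj = 153.
Total = (3)·153 + (4)·17 = 527.

527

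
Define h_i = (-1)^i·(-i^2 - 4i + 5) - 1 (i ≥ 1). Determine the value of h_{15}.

(-1)^15 = -1; -i^2 - 4i + 5 at i=15 is -280; so h_{15} = 279.

279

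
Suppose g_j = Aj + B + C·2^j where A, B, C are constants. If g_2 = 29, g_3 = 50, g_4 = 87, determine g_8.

1067

At j = 2, 3, 4: 2A + B + 4C = 29; 3A + B + 8C = 50; 4A + B + 16C = 87.
Subtracting the first from the second: A + 4C = 21.
Subtracting the second from the third: A + 8C = 37.
Solving: C = 4, A = 5, then B = 3.
So g_j = 5·j + 3 + 4·2^j; at j=8 this is 1067.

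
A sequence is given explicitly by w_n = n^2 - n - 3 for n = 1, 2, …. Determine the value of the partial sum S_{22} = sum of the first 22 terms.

3476

Over n = 1..22: Σn = 253, Σn² = 3795.
Total = (1)·3795 + (-1)·253 + (-3)·22 = 3476.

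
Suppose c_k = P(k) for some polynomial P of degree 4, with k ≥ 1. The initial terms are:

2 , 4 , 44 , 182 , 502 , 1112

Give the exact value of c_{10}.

1st diffs: 2, 40, 138, 320, 610.
2nd diffs: 38, 98, 182, 290.
3rd diffs: 60, 84, 108.
4th diffs: 24, 24 (constant).
Newton forward-difference form: c_k = 2 + 2·C(k-1,1) + 38·C(k-1,2) + 60·C(k-1,3) + 24·C(k-1,4).
At k = 10: k-1 = 9, so c_{10} = 2 + 18 + 1368 + 5040 + 3024 = 9452.

9452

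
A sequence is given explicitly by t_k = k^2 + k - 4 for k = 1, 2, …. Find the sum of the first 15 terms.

Over k = 1..15: Σk = 120, Σk² = 1240.
Total = (1)·1240 + (1)·120 + (-4)·15 = 1300.

1300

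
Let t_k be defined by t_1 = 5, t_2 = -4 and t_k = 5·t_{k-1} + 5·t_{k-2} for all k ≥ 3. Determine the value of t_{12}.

t_3 = 5, t_4 = 5, t_5 = 50, t_6 = 275, t_7 = 1625, t_8 = 9500, t_9 = 55625, t_{10} = 325625, t_{11} = 1906250, t_{12} = 11159375.

11159375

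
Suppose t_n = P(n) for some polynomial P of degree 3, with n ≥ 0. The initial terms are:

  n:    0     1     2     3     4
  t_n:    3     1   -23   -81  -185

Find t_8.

1st diffs: -2, -24, -58, -104.
2nd diffs: -22, -34, -46.
3rd diffs: -12, -12 (constant).
Newton forward-difference form: t_n = 3 + (-2)·C(n,1) + (-22)·C(n,2) + (-12)·C(n,3).
At n = 8: n = 8, so t_8 = 3 - 16 - 616 - 672 = -1301.

-1301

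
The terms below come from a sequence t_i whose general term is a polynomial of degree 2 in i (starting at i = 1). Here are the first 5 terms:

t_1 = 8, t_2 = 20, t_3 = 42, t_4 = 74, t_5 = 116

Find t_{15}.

1086

1st diffs: 12, 22, 32, 42.
2nd diffs: 10, 10, 10 (constant).
Newton forward-difference form: t_i = 8 + 12·C(i-1,1) + 10·C(i-1,2).
At i = 15: i-1 = 14, so t_{15} = 8 + 168 + 910 = 1086.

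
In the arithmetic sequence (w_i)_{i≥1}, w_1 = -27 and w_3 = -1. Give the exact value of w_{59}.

727

Common difference d = (-1 - (-27)) / (3 - 1) = 13.
w_i = -27 + (i - 1)·13.
w_{59} = -27 + 58·13 = 727.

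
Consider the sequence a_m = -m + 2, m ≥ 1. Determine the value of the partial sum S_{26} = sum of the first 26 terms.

-299

Over m = 1..26: Σm = 351.
Total = (-1)·351 + (2)·26 = -299.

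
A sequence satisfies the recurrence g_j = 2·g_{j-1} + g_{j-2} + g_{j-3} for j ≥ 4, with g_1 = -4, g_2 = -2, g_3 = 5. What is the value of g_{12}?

g_4 = 4, g_5 = 11, g_6 = 31, g_7 = 77, g_8 = 196, g_9 = 500, g_{10} = 1273, g_{11} = 3242, g_{12} = 8257.

8257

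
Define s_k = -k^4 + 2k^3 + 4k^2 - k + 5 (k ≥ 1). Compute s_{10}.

s_{10} = -1·10^4 + 2·10^3 + 4·10^2 - 1·10 + 5 = -7605.

-7605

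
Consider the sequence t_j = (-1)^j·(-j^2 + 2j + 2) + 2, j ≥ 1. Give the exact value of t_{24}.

-524

(-1)^24 = 1; -j^2 + 2j + 2 at j=24 is -526; so t_{24} = -524.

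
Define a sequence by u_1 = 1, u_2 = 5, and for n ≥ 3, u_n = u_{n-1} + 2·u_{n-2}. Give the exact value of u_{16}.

Compute successive terms:
u_3 = 7; u_4 = 17; u_5 = 31; …; u_{13} = 8191; u_{14} = 16385; u_{15} = 32767; u_{16} = 65537.
(Characteristic roots are 2 and -1.)

65537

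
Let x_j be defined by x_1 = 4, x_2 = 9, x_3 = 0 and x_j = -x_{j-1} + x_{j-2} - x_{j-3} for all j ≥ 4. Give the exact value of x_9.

-128

Compute successive terms:
x_4 = 5;  x_5 = -14;  x_6 = 19;  x_7 = -38;  x_8 = 71;  x_9 = -128.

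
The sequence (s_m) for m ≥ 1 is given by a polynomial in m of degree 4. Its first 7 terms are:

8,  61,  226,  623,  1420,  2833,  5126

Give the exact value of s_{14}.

1st diffs: 53, 165, 397, 797, 1413, 2293.
2nd diffs: 112, 232, 400, 616, 880.
3rd diffs: 120, 168, 216, 264.
4th diffs: 48, 48, 48 (constant).
Newton forward-difference form: s_m = 8 + 53·C(m-1,1) + 112·C(m-1,2) + 120·C(m-1,3) + 48·C(m-1,4).
At m = 14: m-1 = 13, so s_{14} = 8 + 689 + 8736 + 34320 + 34320 = 78073.

78073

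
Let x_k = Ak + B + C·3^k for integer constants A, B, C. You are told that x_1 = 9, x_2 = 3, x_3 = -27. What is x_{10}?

-118029

At k = 1, 2, 3: A + B + 3C = 9; 2A + B + 9C = 3; 3A + B + 27C = -27.
Subtracting the first from the second: A + 6C = -6.
Subtracting the second from the third: A + 18C = -30.
Solving: C = -2, A = 6, then B = 9.
So x_k = 6·k + 9 + (-2)·3^k; at k=10 this is -118029.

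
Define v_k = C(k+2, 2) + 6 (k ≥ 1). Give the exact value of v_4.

C(6, 2) = 15, so v_4 = 21.

21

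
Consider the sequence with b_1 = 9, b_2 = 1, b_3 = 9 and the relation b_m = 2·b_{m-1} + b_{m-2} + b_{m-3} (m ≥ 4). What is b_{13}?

Step forward from the initial values:
b_4 = 28  b_5 = 66  b_6 = 169  b_7 = 432  b_8 = 1099  b_9 = 2799  b_{10} = 7129  b_{11} = 18156  b_{12} = 46240  b_{13} = 117765.

117765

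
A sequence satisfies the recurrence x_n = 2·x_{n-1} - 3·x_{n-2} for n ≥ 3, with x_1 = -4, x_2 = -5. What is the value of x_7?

Applying the relation repeatedly:
x_3 = 2, x_4 = 19, x_5 = 32, x_6 = 7, x_7 = -82.

-82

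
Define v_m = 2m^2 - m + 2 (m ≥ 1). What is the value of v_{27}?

v_{27} = 2·27^2 - 1·27 + 2 = 1433.

1433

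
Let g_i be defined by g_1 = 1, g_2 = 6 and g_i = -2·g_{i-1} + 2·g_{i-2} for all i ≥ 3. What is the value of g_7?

-632

Compute successive terms:
g_3 = -10; g_4 = 32; g_5 = -84; g_6 = 232; g_7 = -632.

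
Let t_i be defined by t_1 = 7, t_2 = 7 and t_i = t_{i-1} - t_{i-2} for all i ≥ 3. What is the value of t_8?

Applying the relation repeatedly:
t_3 = 0, t_4 = -7, t_5 = -7, t_6 = 0, t_7 = 7, t_8 = 7.

7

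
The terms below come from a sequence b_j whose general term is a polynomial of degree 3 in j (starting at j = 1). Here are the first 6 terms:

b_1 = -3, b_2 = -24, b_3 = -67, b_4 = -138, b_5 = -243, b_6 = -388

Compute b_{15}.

1st diffs: -21, -43, -71, -105, -145.
2nd diffs: -22, -28, -34, -40.
3rd diffs: -6, -6, -6 (constant).
So b_j = -j^3 - 5j^2 + j + 2.
Evaluating at j = 15 gives b_{15} = -4483.

-4483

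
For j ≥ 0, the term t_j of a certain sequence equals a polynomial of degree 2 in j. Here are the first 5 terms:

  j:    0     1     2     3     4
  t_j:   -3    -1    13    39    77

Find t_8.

349

1st diffs: 2, 14, 26, 38.
2nd diffs: 12, 12, 12 (constant).
Newton forward-difference form: t_j = -3 + 2·C(j,1) + 12·C(j,2).
At j = 8: j = 8, so t_8 = -3 + 16 + 336 = 349.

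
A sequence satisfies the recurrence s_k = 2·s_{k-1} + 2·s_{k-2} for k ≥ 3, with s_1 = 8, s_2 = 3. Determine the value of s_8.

Applying the relation repeatedly:
s_3 = 22, s_4 = 50, s_5 = 144, s_6 = 388, s_7 = 1064, s_8 = 2904.

2904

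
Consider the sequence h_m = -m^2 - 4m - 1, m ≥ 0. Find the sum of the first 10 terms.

Over m = 0..9: Σm = 45, Σm² = 285.
Total = (-1)·285 + (-4)·45 + (-1)·10 = -475.

-475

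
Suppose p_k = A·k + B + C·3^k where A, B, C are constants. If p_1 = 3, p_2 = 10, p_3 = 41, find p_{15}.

Write the equations: A + B + 3C = 3; 2A + B + 9C = 10; 3A + B + 27C = 41.
Subtracting the first from the second: A + 6C = 7.
Subtracting the second from the third: A + 18C = 31.
Solving: C = 2, A = -5, then B = 2.
Therefore p_{15} = -75 + 2 + 2·14348907 = 28697741.

28697741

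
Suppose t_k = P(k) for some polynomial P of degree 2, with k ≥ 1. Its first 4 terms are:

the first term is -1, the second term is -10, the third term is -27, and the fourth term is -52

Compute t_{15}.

-855

1st diffs: -9, -17, -25.
2nd diffs: -8, -8 (constant).
So t_k = -4k^2 + 3k.
Evaluating at k = 15 gives t_{15} = -855.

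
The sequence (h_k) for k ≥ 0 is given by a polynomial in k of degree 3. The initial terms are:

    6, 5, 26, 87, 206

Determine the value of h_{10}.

3146

1st diffs: -1, 21, 61, 119.
2nd diffs: 22, 40, 58.
3rd diffs: 18, 18 (constant).
Newton forward-difference form: h_k = 6 + (-1)·C(k,1) + 22·C(k,2) + 18·C(k,3).
At k = 10: k = 10, so h_{10} = 6 - 10 + 990 + 2160 = 3146.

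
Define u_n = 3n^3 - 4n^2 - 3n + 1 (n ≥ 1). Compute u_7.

813

u_7 = 3·7^3 - 4·7^2 - 3·7 + 1 = 813.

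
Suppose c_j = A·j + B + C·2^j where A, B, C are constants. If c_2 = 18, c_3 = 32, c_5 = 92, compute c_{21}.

Write the equations: 2A + B + 4C = 18; 3A + B + 8C = 32; 5A + B + 32C = 92.
Subtracting the first from the second: A + 4C = 14.
Subtracting the second from the third: 2A + 24C = 60.
Solving: C = 2, A = 6, then B = -2.
So c_j = 6·j + (-2) + 2·2^j; at j=21 this is 4194428.

4194428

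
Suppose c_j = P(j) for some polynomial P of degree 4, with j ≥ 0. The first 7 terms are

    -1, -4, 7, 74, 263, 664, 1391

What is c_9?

7028

1st diffs: -3, 11, 67, 189, 401, 727.
2nd diffs: 14, 56, 122, 212, 326.
3rd diffs: 42, 66, 90, 114.
4th diffs: 24, 24, 24 (constant).
Newton forward-difference form: c_j = -1 + (-3)·C(j,1) + 14·C(j,2) + 42·C(j,3) + 24·C(j,4).
At j = 9: j = 9, so c_9 = -1 - 27 + 504 + 3528 + 3024 = 7028.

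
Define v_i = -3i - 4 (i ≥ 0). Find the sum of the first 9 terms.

Over i = 0..8: Σi = 36.
Total = (-3)·36 + (-4)·9 = -144.

-144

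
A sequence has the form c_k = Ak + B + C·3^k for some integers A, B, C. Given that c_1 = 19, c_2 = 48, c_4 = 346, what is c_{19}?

The three given values yield: A + B + 3C = 19; 2A + B + 9C = 48; 4A + B + 81C = 346.
Subtracting the first from the second: A + 6C = 29.
Subtracting the second from the third: 2A + 72C = 298.
Solving: C = 4, A = 5, then B = 2.
So c_k = 5·k + 2 + 4·3^k; at k=19 this is 4649045965.

4649045965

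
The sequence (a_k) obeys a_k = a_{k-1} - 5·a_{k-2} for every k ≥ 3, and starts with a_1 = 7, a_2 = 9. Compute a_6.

414

Step forward from the initial values:
a_3 = -26  a_4 = -71  a_5 = 59  a_6 = 414.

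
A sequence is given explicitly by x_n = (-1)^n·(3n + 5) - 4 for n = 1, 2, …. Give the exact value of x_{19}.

-66

(-1)^19 = -1; 3n + 5 at n=19 is 62; so x_{19} = -66.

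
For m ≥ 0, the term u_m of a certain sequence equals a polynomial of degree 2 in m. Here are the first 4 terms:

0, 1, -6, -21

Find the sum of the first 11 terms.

-1265

1st diffs: 1, -7, -15.
2nd diffs: -8, -8 (constant).
Newton forward-difference form: u_m = 1·C(m,1) + (-8)·C(m,2).
Continuing: …, -44, -75, -114, -161, …, u_{10} = -350.
Summing m = 0..10 (11 terms) gives -1265.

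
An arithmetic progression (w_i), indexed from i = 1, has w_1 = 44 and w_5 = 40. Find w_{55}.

-10

Common difference d = (40 - 44) / (5 - 1) = -1.
w_i = 44 + (i - 1)·(-1).
w_{55} = 44 + 54·(-1) = -10.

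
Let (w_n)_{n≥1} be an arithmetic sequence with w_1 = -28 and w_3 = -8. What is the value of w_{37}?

Common difference d = (-8 - (-28)) / (3 - 1) = 10.
w_n = -28 + (n - 1)·10.
w_{37} = -28 + 36·10 = 332.

332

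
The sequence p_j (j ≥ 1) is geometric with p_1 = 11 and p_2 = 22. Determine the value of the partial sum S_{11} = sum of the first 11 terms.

22517

Common ratio r = 2.
p_j = 11·2^(j-1).
S = 11·(2^11 - 1)/(2 - 1) = 11·(2048 - 1)/(1) = 22517.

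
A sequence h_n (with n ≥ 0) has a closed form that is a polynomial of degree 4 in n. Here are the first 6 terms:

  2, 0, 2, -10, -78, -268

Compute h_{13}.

1st diffs: -2, 2, -12, -68, -190.
2nd diffs: 4, -14, -56, -122.
3rd diffs: -18, -42, -66.
4th diffs: -24, -24 (constant).
Newton forward-difference form: h_n = 2 + (-2)·C(n,1) + 4·C(n,2) + (-18)·C(n,3) + (-24)·C(n,4).
At n = 13: n = 13, so h_{13} = 2 - 26 + 312 - 5148 - 17160 = -22020.

-22020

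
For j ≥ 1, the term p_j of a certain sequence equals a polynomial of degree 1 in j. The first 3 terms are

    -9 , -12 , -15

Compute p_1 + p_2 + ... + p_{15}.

-450

1st diffs: -3, -3 (constant).
So p_j = -3j - 6.
Continuing: …, -18, -21, -24, -27, …, p_{15} = -51.
Summing j = 1..15 (15 terms) gives -450.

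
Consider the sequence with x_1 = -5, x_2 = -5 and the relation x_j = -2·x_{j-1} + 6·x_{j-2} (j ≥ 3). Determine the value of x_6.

Step forward from the initial values:
x_3 = -20; x_4 = 10; x_5 = -140; x_6 = 340.

340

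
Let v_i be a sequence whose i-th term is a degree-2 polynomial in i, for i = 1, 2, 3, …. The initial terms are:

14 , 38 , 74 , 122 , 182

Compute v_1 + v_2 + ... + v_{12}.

4392

1st diffs: 24, 36, 48, 60.
2nd diffs: 12, 12, 12 (constant).
Newton forward-difference form: v_i = 14 + 24·C(i-1,1) + 12·C(i-1,2).
Continuing: …, 254, 338, 434, 542, …, v_{12} = 938.
Summing i = 1..12 (12 terms) gives 4392.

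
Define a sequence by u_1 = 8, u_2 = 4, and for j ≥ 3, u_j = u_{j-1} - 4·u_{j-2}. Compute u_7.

Applying the relation repeatedly:
u_3 = -28, u_4 = -44, u_5 = 68, u_6 = 244, u_7 = -28.

-28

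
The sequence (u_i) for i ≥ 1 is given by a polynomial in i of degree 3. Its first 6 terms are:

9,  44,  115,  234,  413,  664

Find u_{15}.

8143

1st diffs: 35, 71, 119, 179, 251.
2nd diffs: 36, 48, 60, 72.
3rd diffs: 12, 12, 12 (constant).
Newton forward-difference form: u_i = 9 + 35·C(i-1,1) + 36·C(i-1,2) + 12·C(i-1,3).
At i = 15: i-1 = 14, so u_{15} = 9 + 490 + 3276 + 4368 = 8143.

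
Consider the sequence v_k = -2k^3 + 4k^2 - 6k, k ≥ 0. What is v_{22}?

-19492

v_{22} = -2·22^3 + 4·22^2 - 6·22 = -19492.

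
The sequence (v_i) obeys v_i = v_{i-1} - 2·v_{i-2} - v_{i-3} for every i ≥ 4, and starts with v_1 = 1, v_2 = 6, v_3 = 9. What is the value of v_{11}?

Applying the relation repeatedly:
v_4 = -4, v_5 = -28, v_6 = -29, v_7 = 31, v_8 = 117, v_9 = 84, v_{10} = -181, v_{11} = -466.

-466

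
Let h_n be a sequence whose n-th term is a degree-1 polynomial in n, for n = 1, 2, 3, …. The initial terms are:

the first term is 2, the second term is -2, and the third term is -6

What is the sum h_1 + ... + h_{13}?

-286

1st diffs: -4, -4 (constant).
So h_n = -4n + 6.
Continuing: …, -10, -14, -18, -22, …, h_{13} = -46.
Summing n = 1..13 (13 terms) gives -286.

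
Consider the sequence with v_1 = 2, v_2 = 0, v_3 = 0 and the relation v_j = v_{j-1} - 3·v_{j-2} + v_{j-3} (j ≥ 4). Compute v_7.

-8

v_4 = 2  v_5 = 2  v_6 = -4  v_7 = -8.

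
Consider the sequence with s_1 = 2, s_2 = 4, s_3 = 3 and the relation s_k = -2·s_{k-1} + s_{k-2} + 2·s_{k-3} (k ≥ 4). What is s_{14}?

Applying the relation repeatedly:
s_4 = 2;  s_5 = 7;  s_6 = -6;  …;  s_{11} = 343;  s_{12} = -678;  s_{13} = 1367;  s_{14} = -2726.

-2726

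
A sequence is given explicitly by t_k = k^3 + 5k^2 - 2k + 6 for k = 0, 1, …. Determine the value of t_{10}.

t_{10} = 1·10^3 + 5·10^2 - 2·10 + 6 = 1486.

1486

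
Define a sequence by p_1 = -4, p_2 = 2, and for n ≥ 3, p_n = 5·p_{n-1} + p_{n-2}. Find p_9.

Step forward from the initial values:
p_3 = 6  p_4 = 32  p_5 = 166  p_6 = 862  p_7 = 4476  p_8 = 23242  p_9 = 120686.

120686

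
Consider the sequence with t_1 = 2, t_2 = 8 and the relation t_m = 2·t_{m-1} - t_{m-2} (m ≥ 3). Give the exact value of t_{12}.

68

t_3 = 14;  t_4 = 20;  t_5 = 26;  t_6 = 32;  t_7 = 38;  t_8 = 44;  t_9 = 50;  t_{10} = 56;  t_{11} = 62;  t_{12} = 68.
(Characteristic roots are 1 and 1.)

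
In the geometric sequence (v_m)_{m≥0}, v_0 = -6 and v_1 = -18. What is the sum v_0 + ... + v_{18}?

-3486784398

Common ratio r = 3.
v_m = (-6)·3^(m-0).
S = (-6)·(3^19 - 1)/(3 - 1) = (-6)·(1162261467 - 1)/(2) = -3486784398.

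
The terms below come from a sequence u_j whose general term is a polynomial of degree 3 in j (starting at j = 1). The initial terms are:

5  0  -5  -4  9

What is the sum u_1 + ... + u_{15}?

7740

1st diffs: -5, -5, 1, 13.
2nd diffs: 0, 6, 12.
3rd diffs: 6, 6 (constant).
So u_j = j^3 - 6j^2 + 6j + 4.
Continuing: …, 40, 95, 180, 301, …, u_{15} = 2119.
Summing j = 1..15 (15 terms) gives 7740.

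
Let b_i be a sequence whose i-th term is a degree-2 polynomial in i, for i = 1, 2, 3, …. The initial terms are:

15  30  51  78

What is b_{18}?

1086

1st diffs: 15, 21, 27.
2nd diffs: 6, 6 (constant).
Newton forward-difference form: b_i = 15 + 15·C(i-1,1) + 6·C(i-1,2).
At i = 18: i-1 = 17, so b_{18} = 15 + 255 + 816 = 1086.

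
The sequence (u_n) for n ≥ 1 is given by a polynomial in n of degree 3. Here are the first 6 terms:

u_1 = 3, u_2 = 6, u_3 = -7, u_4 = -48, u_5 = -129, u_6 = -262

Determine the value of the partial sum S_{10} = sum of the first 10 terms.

-4275

1st diffs: 3, -13, -41, -81, -133.
2nd diffs: -16, -28, -40, -52.
3rd diffs: -12, -12, -12 (constant).
So u_n = -2n^3 + 4n^2 + 5n - 4.
Continuing: -459, -732, -1093, -1554.
Summing n = 1..10 (10 terms) gives -4275.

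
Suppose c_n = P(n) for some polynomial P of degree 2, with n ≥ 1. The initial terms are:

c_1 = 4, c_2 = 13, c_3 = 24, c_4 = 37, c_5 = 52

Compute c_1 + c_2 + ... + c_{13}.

1326

1st diffs: 9, 11, 13, 15.
2nd diffs: 2, 2, 2 (constant).
Newton forward-difference form: c_n = 4 + 9·C(n-1,1) + 2·C(n-1,2).
Continuing: …, 69, 88, 109, 132, …, c_{13} = 244.
Summing n = 1..13 (13 terms) gives 1326.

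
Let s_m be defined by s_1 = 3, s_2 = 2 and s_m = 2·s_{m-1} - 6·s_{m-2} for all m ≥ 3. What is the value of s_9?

-3920

Compute successive terms:
s_3 = -14; s_4 = -40; s_5 = 4; s_6 = 248; s_7 = 472; s_8 = -544; s_9 = -3920.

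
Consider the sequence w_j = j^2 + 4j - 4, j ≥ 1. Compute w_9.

113

w_9 = 1·9^2 + 4·9 - 4 = 113.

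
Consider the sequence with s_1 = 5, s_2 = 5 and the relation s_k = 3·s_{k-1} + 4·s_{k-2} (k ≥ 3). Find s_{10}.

524285

s_3 = 35  s_4 = 125  s_5 = 515  s_6 = 2045  s_7 = 8195  s_8 = 32765  s_9 = 131075  s_{10} = 524285.
(Characteristic roots are 4 and -1.)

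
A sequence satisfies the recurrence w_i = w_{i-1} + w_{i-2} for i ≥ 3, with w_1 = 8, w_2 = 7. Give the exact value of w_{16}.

Applying the relation repeatedly:
w_3 = 15  w_4 = 22  w_5 = 37  …  w_{13} = 1720  w_{14} = 2783  w_{15} = 4503  w_{16} = 7286.

7286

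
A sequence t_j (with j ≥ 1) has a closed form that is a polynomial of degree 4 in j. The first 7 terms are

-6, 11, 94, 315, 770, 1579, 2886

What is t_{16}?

1st diffs: 17, 83, 221, 455, 809, 1307.
2nd diffs: 66, 138, 234, 354, 498.
3rd diffs: 72, 96, 120, 144.
4th diffs: 24, 24, 24 (constant).
So t_j = j^4 + 2j^3 - 4j^2 - 5.
Evaluating at j = 16 gives t_{16} = 72699.

72699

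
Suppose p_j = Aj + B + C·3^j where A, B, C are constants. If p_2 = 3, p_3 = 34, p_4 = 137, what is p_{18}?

774840883

The three given values yield: 2A + B + 9C = 3; 3A + B + 27C = 34; 4A + B + 81C = 137.
Subtracting the first from the second: A + 18C = 31.
Subtracting the second from the third: A + 54C = 103.
Solving: C = 2, A = -5, then B = -5.
So p_j = -5·j + (-5) + 2·3^j; at j=18 this is 774840883.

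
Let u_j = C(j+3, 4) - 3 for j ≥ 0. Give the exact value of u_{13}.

C(16, 4) = 1820, so u_{13} = 1817.

1817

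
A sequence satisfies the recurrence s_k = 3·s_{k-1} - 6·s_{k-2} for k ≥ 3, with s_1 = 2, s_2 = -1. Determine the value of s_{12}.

-8991

s_3 = -15; s_4 = -39; s_5 = -27; s_6 = 153; s_7 = 621; s_8 = 945; s_9 = -891; s_{10} = -8343; s_{11} = -19683; s_{12} = -8991.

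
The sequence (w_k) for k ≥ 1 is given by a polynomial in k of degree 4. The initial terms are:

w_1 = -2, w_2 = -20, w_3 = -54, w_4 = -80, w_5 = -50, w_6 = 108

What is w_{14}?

22540

1st diffs: -18, -34, -26, 30, 158.
2nd diffs: -16, 8, 56, 128.
3rd diffs: 24, 48, 72.
4th diffs: 24, 24 (constant).
Newton forward-difference form: w_k = -2 + (-18)·C(k-1,1) + (-16)·C(k-1,2) + 24·C(k-1,3) + 24·C(k-1,4).
At k = 14: k-1 = 13, so w_{14} = -2 - 234 - 1248 + 6864 + 17160 = 22540.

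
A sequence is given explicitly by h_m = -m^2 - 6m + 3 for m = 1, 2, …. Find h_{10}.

-157

h_{10} = -1·10^2 - 6·10 + 3 = -157.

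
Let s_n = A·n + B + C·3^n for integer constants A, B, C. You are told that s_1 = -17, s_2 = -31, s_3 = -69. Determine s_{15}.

Write the equations: A + B + 3C = -17; 2A + B + 9C = -31; 3A + B + 27C = -69.
Subtracting the first from the second: A + 6C = -14.
Subtracting the second from the third: A + 18C = -38.
Solving: C = -2, A = -2, then B = -9.
So s_n = -2·n + (-9) + (-2)·3^n; at n=15 this is -28697853.

-28697853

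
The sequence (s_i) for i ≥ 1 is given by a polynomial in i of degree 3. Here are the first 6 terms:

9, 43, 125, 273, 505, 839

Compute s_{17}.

16393

1st diffs: 34, 82, 148, 232, 334.
2nd diffs: 48, 66, 84, 102.
3rd diffs: 18, 18, 18 (constant).
Newton forward-difference form: s_i = 9 + 34·C(i-1,1) + 48·C(i-1,2) + 18·C(i-1,3).
At i = 17: i-1 = 16, so s_{17} = 9 + 544 + 5760 + 10080 = 16393.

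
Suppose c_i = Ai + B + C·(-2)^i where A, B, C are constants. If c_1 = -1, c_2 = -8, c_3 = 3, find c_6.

At i = 1, 2, 3: A + B - 2C = -1; 2A + B + 4C = -8; 3A + B - 8C = 3.
Subtracting the first from the second: A + 6C = -7.
Subtracting the second from the third: A - 12C = 11.
Solving: C = -1, A = -1, then B = -2.
So c_i = -1·i + (-2) + (-1)·(-2)^i; at i=6 this is -72.

-72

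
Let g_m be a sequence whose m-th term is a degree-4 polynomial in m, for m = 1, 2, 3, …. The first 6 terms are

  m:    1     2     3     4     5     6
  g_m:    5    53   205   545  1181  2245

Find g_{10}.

1st diffs: 48, 152, 340, 636, 1064.
2nd diffs: 104, 188, 296, 428.
3rd diffs: 84, 108, 132.
4th diffs: 24, 24 (constant).
So g_m = m^4 + 4m^3 + 3m^2 - 4m + 1.
Evaluating at m = 10 gives g_{10} = 14261.

14261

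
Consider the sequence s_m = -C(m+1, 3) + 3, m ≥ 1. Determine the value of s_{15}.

C(16, 3) = 560, so s_{15} = -557.

-557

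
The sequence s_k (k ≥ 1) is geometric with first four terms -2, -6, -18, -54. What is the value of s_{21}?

Common ratio r = 3.
s_k = (-2)·3^(k-1).
s_{21} = (-2)·3^20 = -6973568802.

-6973568802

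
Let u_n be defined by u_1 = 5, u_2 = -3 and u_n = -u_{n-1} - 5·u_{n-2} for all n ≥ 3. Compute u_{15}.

390298

u_3 = -22; u_4 = 37; u_5 = 73; …; u_{12} = 20182; u_{13} = -72347; u_{14} = -28563; u_{15} = 390298.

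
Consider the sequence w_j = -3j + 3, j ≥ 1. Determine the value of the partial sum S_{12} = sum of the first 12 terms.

Over j = 1..12: Σj = 78.
Total = (-3)·78 + (3)·12 = -198.

-198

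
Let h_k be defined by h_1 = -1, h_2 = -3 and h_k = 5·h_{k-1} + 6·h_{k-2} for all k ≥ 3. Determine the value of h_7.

h_3 = -21, h_4 = -123, h_5 = -741, h_6 = -4443, h_7 = -26661.
(Characteristic roots are 6 and -1.)

-26661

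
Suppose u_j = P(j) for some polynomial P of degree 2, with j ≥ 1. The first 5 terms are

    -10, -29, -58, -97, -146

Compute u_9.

-442

1st diffs: -19, -29, -39, -49.
2nd diffs: -10, -10, -10 (constant).
Newton forward-difference form: u_j = -10 + (-19)·C(j-1,1) + (-10)·C(j-1,2).
At j = 9: j-1 = 8, so u_9 = -10 - 152 - 280 = -442.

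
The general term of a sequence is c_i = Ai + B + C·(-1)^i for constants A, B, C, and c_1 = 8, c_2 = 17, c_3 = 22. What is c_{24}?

171

Write the equations: A + B - C = 8; 2A + B + C = 17; 3A + B - C = 22.
Subtracting the first from the second: A + 2C = 9.
Subtracting the second from the third: A - 2C = 5.
Solving: C = 1, A = 7, then B = 2.
Therefore c_{24} = 168 + 2 + 1·1 = 171.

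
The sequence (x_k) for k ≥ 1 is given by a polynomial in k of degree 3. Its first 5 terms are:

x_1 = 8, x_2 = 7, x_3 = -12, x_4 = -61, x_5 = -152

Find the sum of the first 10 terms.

-4645

1st diffs: -1, -19, -49, -91.
2nd diffs: -18, -30, -42.
3rd diffs: -12, -12 (constant).
So x_k = -2k^3 + 3k^2 + 4k + 3.
Continuing: …, -297, -508, -797, -1176, …, x_{10} = -1657.
Summing k = 1..10 (10 terms) gives -4645.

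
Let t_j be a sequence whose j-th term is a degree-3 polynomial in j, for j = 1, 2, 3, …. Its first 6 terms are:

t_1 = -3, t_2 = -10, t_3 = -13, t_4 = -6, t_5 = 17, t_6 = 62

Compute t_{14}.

1st diffs: -7, -3, 7, 23, 45.
2nd diffs: 4, 10, 16, 22.
3rd diffs: 6, 6, 6 (constant).
Newton forward-difference form: t_j = -3 + (-7)·C(j-1,1) + 4·C(j-1,2) + 6·C(j-1,3).
At j = 14: j-1 = 13, so t_{14} = -3 - 91 + 312 + 1716 = 1934.

1934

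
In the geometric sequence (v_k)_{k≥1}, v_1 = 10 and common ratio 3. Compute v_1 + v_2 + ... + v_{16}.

215233600

v_k = 10·3^(k-1).
S = 10·(3^16 - 1)/(3 - 1) = 10·(43046721 - 1)/(2) = 215233600.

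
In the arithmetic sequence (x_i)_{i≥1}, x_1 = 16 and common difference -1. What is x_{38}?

-21

x_i = 16 + (i - 1)·(-1).
x_{38} = 16 + 37·(-1) = -21.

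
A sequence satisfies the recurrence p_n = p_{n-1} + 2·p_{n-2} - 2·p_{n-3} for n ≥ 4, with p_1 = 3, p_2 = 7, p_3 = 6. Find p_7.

Compute successive terms:
p_4 = 14; p_5 = 12; p_6 = 28; p_7 = 24.

24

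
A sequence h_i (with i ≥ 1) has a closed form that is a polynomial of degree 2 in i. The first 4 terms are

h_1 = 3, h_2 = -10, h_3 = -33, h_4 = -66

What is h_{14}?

1st diffs: -13, -23, -33.
2nd diffs: -10, -10 (constant).
So h_i = -5i^2 + 2i + 6.
Evaluating at i = 14 gives h_{14} = -946.

-946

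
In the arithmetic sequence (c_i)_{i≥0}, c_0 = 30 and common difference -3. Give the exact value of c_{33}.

c_i = 30 + (i - 0)·(-3).
c_{33} = 30 + 33·(-3) = -69.

-69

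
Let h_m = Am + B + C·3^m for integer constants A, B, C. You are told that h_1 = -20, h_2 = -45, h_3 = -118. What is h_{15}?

Plug in m = 1, 2, 3: A + B + 3C = -20; 2A + B + 9C = -45; 3A + B + 27C = -118.
Subtracting the first from the second: A + 6C = -25.
Subtracting the second from the third: A + 18C = -73.
Solving: C = -4, A = -1, then B = -7.
So h_m = -1·m + (-7) + (-4)·3^m; at m=15 this is -57395650.

-57395650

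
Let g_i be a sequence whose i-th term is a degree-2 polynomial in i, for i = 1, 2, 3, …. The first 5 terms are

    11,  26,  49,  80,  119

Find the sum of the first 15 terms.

5380

1st diffs: 15, 23, 31, 39.
2nd diffs: 8, 8, 8 (constant).
Newton forward-difference form: g_i = 11 + 15·C(i-1,1) + 8·C(i-1,2).
Continuing: …, 166, 221, 284, 355, …, g_{15} = 949.
Summing i = 1..15 (15 terms) gives 5380.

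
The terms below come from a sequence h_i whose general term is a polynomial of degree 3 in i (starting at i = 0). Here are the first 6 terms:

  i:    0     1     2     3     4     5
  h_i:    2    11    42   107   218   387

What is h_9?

1st diffs: 9, 31, 65, 111, 169.
2nd diffs: 22, 34, 46, 58.
3rd diffs: 12, 12, 12 (constant).
Newton forward-difference form: h_i = 2 + 9·C(i,1) + 22·C(i,2) + 12·C(i,3).
At i = 9: i = 9, so h_9 = 2 + 81 + 792 + 1008 = 1883.

1883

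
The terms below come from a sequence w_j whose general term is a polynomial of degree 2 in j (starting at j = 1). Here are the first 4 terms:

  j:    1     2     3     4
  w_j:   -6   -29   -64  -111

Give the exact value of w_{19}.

1st diffs: -23, -35, -47.
2nd diffs: -12, -12 (constant).
So w_j = -6j^2 - 5j + 5.
Evaluating at j = 19 gives w_{19} = -2256.

-2256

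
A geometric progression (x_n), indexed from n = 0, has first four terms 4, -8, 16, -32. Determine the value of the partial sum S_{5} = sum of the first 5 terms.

Common ratio r = -2.
x_n = 4·(-2)^(n-0).
S = 4·((-2)^5 - 1)/(-2 - 1) = 4·(-32 - 1)/(-3) = 44.

44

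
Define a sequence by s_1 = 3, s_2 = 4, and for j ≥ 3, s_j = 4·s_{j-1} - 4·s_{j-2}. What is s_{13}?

-36864

Compute successive terms:
s_3 = 4  s_4 = 0  s_5 = -16  …  s_{10} = -3072  s_{11} = -7168  s_{12} = -16384  s_{13} = -36864.
(Characteristic roots are 2 and 2.)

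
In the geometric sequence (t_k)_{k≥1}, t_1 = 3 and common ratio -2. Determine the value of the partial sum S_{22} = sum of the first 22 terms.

-4194303

t_k = 3·(-2)^(k-1).
S = 3·((-2)^22 - 1)/(-2 - 1) = 3·(4194304 - 1)/(-3) = -4194303.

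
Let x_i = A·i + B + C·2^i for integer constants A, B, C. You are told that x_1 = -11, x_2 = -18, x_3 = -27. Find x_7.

-167

At i = 1, 2, 3: A + B + 2C = -11; 2A + B + 4C = -18; 3A + B + 8C = -27.
Subtracting the first from the second: A + 2C = -7.
Subtracting the second from the third: A + 4C = -9.
Solving: C = -1, A = -5, then B = -4.
So x_i = -5·i + (-4) + (-1)·2^i; at i=7 this is -167.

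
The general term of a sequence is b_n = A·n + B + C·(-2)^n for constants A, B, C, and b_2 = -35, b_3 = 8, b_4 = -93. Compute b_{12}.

At n = 2, 3, 4: 2A + B + 4C = -35; 3A + B - 8C = 8; 4A + B + 16C = -93.
Subtracting the first from the second: A - 12C = 43.
Subtracting the second from the third: A + 24C = -101.
Solving: C = -4, A = -5, then B = -9.
Hence b_{12} = -5·12 + (-9) + (-4)·4096 = -16453.

-16453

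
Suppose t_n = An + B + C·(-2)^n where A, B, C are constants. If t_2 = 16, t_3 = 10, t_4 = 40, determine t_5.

-2

At n = 2, 3, 4: 2A + B + 4C = 16; 3A + B - 8C = 10; 4A + B + 16C = 40.
Subtracting the first from the second: A - 12C = -6.
Subtracting the second from the third: A + 24C = 30.
Solving: C = 1, A = 6, then B = 0.
Therefore t_5 = 30 + 0 + 1·(-32) = -2.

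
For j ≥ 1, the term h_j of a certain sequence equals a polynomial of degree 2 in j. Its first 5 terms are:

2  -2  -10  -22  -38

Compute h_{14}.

-362

1st diffs: -4, -8, -12, -16.
2nd diffs: -4, -4, -4 (constant).
Newton forward-difference form: h_j = 2 + (-4)·C(j-1,1) + (-4)·C(j-1,2).
At j = 14: j-1 = 13, so h_{14} = 2 - 52 - 312 = -362.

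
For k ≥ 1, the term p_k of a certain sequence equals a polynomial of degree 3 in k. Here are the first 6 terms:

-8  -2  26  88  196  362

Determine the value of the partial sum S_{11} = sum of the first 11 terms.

1st diffs: 6, 28, 62, 108, 166.
2nd diffs: 22, 34, 46, 58.
3rd diffs: 12, 12, 12 (constant).
Newton forward-difference form: p_k = -8 + 6·C(k-1,1) + 22·C(k-1,2) + 12·C(k-1,3).
Continuing: …, 598, 916, 1328, 1846, …, p_{11} = 2482.
Summing k = 1..11 (11 terms) gives 7832.

7832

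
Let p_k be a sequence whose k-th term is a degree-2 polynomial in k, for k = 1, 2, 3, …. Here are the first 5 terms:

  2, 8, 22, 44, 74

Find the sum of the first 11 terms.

1672

1st diffs: 6, 14, 22, 30.
2nd diffs: 8, 8, 8 (constant).
Newton forward-difference form: p_k = 2 + 6·C(k-1,1) + 8·C(k-1,2).
Continuing: …, 112, 158, 212, 274, …, p_{11} = 422.
Summing k = 1..11 (11 terms) gives 1672.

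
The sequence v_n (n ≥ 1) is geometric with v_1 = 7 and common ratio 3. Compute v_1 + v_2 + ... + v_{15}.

50221171

v_n = 7·3^(n-1).
S = 7·(3^15 - 1)/(3 - 1) = 7·(14348907 - 1)/(2) = 50221171.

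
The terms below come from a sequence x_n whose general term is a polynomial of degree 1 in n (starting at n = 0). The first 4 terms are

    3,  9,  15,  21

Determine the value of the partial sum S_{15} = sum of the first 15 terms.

675

1st diffs: 6, 6, 6 (constant).
So x_n = 6n + 3.
Continuing: …, 27, 33, 39, 45, …, x_{14} = 87.
Summing n = 0..14 (15 terms) gives 675.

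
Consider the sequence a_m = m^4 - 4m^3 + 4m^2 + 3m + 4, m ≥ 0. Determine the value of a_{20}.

129664

a_{20} = 1·20^4 - 4·20^3 + 4·20^2 + 3·20 + 4 = 129664.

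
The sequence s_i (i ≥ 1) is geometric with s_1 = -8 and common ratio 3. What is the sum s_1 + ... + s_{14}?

-19131872

s_i = (-8)·3^(i-1).
S = (-8)·(3^14 - 1)/(3 - 1) = (-8)·(4782969 - 1)/(2) = -19131872.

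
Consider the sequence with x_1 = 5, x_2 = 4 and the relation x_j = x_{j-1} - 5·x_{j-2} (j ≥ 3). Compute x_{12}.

Compute successive terms:
x_3 = -21; x_4 = -41; x_5 = 64; x_6 = 269; x_7 = -51; x_8 = -1396; x_9 = -1141; x_{10} = 5839; x_{11} = 11544; x_{12} = -17651.

-17651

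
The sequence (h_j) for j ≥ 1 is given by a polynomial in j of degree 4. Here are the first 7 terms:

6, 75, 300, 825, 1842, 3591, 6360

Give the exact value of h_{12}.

1st diffs: 69, 225, 525, 1017, 1749, 2769.
2nd diffs: 156, 300, 492, 732, 1020.
3rd diffs: 144, 192, 240, 288.
4th diffs: 48, 48, 48 (constant).
Newton forward-difference form: h_j = 6 + 69·C(j-1,1) + 156·C(j-1,2) + 144·C(j-1,3) + 48·C(j-1,4).
At j = 12: j-1 = 11, so h_{12} = 6 + 759 + 8580 + 23760 + 15840 = 48945.

48945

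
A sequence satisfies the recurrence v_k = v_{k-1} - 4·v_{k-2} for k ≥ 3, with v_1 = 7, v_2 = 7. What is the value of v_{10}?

Step forward from the initial values:
v_3 = -21  v_4 = -49  v_5 = 35  v_6 = 231  v_7 = 91  v_8 = -833  v_9 = -1197  v_{10} = 2135.

2135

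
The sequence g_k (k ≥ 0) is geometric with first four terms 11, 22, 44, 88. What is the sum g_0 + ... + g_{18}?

5767157

Common ratio r = 2.
g_k = 11·2^(k-0).
S = 11·(2^19 - 1)/(2 - 1) = 11·(524288 - 1)/(1) = 5767157.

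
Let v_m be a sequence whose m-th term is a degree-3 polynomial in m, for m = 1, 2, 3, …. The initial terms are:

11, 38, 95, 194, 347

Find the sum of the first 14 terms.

25543

1st diffs: 27, 57, 99, 153.
2nd diffs: 30, 42, 54.
3rd diffs: 12, 12 (constant).
Newton forward-difference form: v_m = 11 + 27·C(m-1,1) + 30·C(m-1,2) + 12·C(m-1,3).
Continuing: …, 566, 863, 1250, 1739, …, v_{14} = 6134.
Summing m = 1..14 (14 terms) gives 25543.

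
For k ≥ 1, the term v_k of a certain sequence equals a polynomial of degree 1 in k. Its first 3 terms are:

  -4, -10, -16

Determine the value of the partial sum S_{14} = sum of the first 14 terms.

1st diffs: -6, -6 (constant).
So v_k = -6k + 2.
Continuing: …, -22, -28, -34, -40, …, v_{14} = -82.
Summing k = 1..14 (14 terms) gives -602.

-602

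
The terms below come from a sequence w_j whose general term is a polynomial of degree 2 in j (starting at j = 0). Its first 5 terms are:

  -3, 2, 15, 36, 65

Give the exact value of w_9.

330

1st diffs: 5, 13, 21, 29.
2nd diffs: 8, 8, 8 (constant).
Newton forward-difference form: w_j = -3 + 5·C(j,1) + 8·C(j,2).
At j = 9: j = 9, so w_9 = -3 + 45 + 288 = 330.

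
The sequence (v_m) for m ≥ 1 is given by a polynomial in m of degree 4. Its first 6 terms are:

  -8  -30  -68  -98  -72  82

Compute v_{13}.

15832

1st diffs: -22, -38, -30, 26, 154.
2nd diffs: -16, 8, 56, 128.
3rd diffs: 24, 48, 72.
4th diffs: 24, 24 (constant).
So v_m = m^4 - 6m^3 + 3m^2 - 4m - 2.
Evaluating at m = 13 gives v_{13} = 15832.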